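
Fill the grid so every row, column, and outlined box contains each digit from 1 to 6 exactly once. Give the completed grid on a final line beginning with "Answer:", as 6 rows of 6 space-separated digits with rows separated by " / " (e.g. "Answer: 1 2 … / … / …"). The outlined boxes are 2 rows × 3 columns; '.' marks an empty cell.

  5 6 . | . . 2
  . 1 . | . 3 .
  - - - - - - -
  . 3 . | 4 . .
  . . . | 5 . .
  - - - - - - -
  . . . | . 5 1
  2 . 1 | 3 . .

Step 1. [r3c6∈{6}] only 6 remains possible at r3c6 ⇒ r3c6=6.
Step 2. [r2c1∈{4}] nothing but 4 survives at r2c1 ⇒ r2c1=4.
Step 3. [r4c2∈{2,4}] across col 2, 2 lands solely at r4c2 ⇒ r4c2=2.
Step 4. [r4c5∈{1}] nothing but 1 survives at r4c5 ⇒ r4c5=1.
Step 5. [r4c3∈{4,6}] r4c3 is the only open cell in row 4 admitting 4 ⇒ r4c3=4.
Step 6. [r5c3∈{3,6}] r5c3 is the only open cell in col 3 admitting 6 ⇒ r5c3=6.
Step 7. [r6c6∈{4}] nothing but 4 survives at r6c6 ⇒ r6c6=4.
Step 8. [r3c5∈{2}] r3c5's peers cover all but 2 ⇒ r3c5=2.
Step 9. [r4c1∈{6}] nothing but 6 survives at r4c1 ⇒ r4c1=6.
Step 10. [r1c4∈{1}] r1c4 is down to just 1 ⇒ r1c4=1.
Step 11. [r2c4∈{6}] r2c4 is down to just 6 ⇒ r2c4=6.
Step 12. [r6c2∈{5}] r6c2 is down to just 5, so r6c2=5.
Step 13. [r4c6∈{3}] r4c6's peers cover all but 3, so r4c6=3.
Step 14. [r3c3∈{5}] nothing but 5 survives at r3c3, so r3c3=5.
Step 15. [r5c1∈{3}] nothing but 3 survives at r5c1, so r5c1=3.
Step 16. [r2c3∈{2}] r2c3 has the single candidate 2. So r2c3=2.
Step 17. [r5c4∈{2}] r5c4's peers cover all but 2. So r5c4=2.
Step 18. [r3c1∈{1}] r3c1's peers cover all but 1. So r3c1=1.
Step 19. [r6c5∈{6}] r6c5 has the single candidate 6 ⇒ r6c5=6.
Step 20. [r1c5∈{4}] only 4 remains possible at r1c5, so r1c5=4.
Step 21. [r5c2∈{4}] only 4 remains possible at r5c2, so r5c2=4.
Step 22. [r1c3∈{3}] r1c3 is down to just 3 ⇒ r1c3=3.
Step 23. [r2c6∈{5}] r2c6's peers cover all but 5 ⇒ r2c6=5.

Answer: 5 6 3 1 4 2 / 4 1 2 6 3 5 / 1 3 5 4 2 6 / 6 2 4 5 1 3 / 3 4 6 2 5 1 / 2 5 1 3 6 4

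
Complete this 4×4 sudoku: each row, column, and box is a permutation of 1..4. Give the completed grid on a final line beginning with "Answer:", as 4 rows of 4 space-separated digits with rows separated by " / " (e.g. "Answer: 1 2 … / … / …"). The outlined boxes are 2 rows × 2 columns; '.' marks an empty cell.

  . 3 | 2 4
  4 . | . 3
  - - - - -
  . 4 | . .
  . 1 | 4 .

Step 1. [r3c4∈{1,2}] across col 4, 1 lands solely at r3c4. So r3c4=1.
Step 2. [r4c1∈{2,3}] r4c1 is the only open cell in row 4 admitting 3. So r4c1=3.
Step 3. [r2c3∈{1}] r2c3's peers cover all but 1. So r2c3=1.
Step 4. [r1c1∈{1}] r1c1 has the single candidate 1 ⇒ r1c1=1.
Step 5. [r4c4∈{2}] nothing but 2 survives at r4c4, so r4c4=2.
Step 6. [r3c1∈{2}] r3c1 has the single candidate 2. So r3c1=2.
Step 7. [r2c2∈{2}] r2c2 is down to just 2, so r2c2=2.
Step 8. [r3c3∈{3}] r3c3 is down to just 3. So r3c3=3.

Answer: 1 3 2 4 / 4 2 1 3 / 2 4 3 1 / 3 1 4 2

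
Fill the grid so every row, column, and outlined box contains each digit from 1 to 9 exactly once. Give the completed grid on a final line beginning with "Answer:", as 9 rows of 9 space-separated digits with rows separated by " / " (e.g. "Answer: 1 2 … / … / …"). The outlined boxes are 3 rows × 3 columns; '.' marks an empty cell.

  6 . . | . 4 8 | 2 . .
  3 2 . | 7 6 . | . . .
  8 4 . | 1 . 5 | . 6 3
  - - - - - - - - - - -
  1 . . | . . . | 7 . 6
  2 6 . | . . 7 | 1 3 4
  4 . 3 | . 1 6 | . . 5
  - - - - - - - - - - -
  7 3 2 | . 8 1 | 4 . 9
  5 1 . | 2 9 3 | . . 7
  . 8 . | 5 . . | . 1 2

Step 1. [r2c7∈{5,8,9}] 5 has one home in col 7: r2c7. So r2c7=5.
Step 2. [r8c8∈{8}] r8c8 has the single candidate 8 ⇒ r8c8=8.
Step 3. [r4c4∈{3,4,8,9}] 4 has one home in col 4: r4c4. So r4c4=4.
Step 4. [r2c6∈{9}] r2c6's peers cover all but 9. So r2c6=9.
Step 5. [r4c3∈{5,8,9}] in row 4, 8 fits only at r4c3, so r4c3=8.
Step 6. [r1c8∈{7,9}] in col 8, 7 fits only at r1c8. So r1c8=7.
Step 7. [r8c7∈{6}] r8c7 has the single candidate 6. So r8c7=6.
Step 8. [r4c6∈{2}] r4c6 is down to just 2. So r4c6=2.
Step 9. [r4c8∈{9}] r4c8's peers cover all but 9 ⇒ r4c8=9.
Step 10. [r4c2∈{5}] r4c2 is down to just 5. So r4c2=5.
Step 11. [r5c3∈{9}] r5c3's peers cover all but 9 ⇒ r5c3=9.
Step 12. [r2c3∈{1}] r2c3 is down to just 1 ⇒ r2c3=1.
Step 13. [r6c4∈{8,9}] row 6 places 9 nowhere but r6c4. So r6c4=9.
Step 14. [r9c3∈{4,6}] row 9 places 6 nowhere but r9c3. So r9c3=6.
Step 15. [r9c5∈{7}] only 7 remains possible at r9c5. So r9c5=7.
Step 16. [r9c7∈{3}] nothing but 3 survives at r9c7. So r9c7=3.
Step 17. [r1c9∈{1}] nothing but 1 survives at r1c9. So r1c9=1.
Step 18. [r5c4∈{8}] r5c4 has the single candidate 8 ⇒ r5c4=8.
Step 19. [r3c5∈{2}] only 2 remains possible at r3c5 ⇒ r3c5=2.
Step 20. [r1c2∈{9}] nothing but 9 survives at r1c2. So r1c2=9.
Step 21. [r6c7∈{8}] r6c7's peers cover all but 8. So r6c7=8.
Step 22. [r3c3∈{7}] r3c3 has the single candidate 7, so r3c3=7.
Step 23. [r3c7∈{9}] only 9 remains possible at r3c7. So r3c7=9.
Step 24. [r5c5∈{5}] r5c5 is down to just 5 ⇒ r5c5=5.
Step 25. [r1c4∈{3}] nothing but 3 survives at r1c4, so r1c4=3.
Step 26. [r6c8∈{2}] r6c8's peers cover all but 2. So r6c8=2.
Step 27. [r2c9∈{8}] r2c9's peers cover all but 8. So r2c9=8.
Step 28. [r9c1∈{9}] nothing but 9 survives at r9c1. So r9c1=9.
Step 29. [r7c4∈{6}] r7c4 has the single candidate 6 ⇒ r7c4=6.
Step 30. [r2c8∈{4}] r2c8's peers cover all but 4, so r2c8=4.
Step 31. [r6c2∈{7}] r6c2 is down to just 7, so r6c2=7.
Step 32. [r8c3∈{4}] r8c3's peers cover all but 4, so r8c3=4.
Step 33. [r1c3∈{5}] r1c3's peers cover all but 5. So r1c3=5.
Step 34. [r9c6∈{4}] r9c6 has the single candidate 4 ⇒ r9c6=4.
Step 35. [r4c5∈{3}] nothing but 3 survives at r4c5, so r4c5=3.
Step 36. [r7c8∈{5}] r7c8's peers cover all but 5. So r7c8=5.

Answer: 6 9 5 3 4 8 2 7 1 / 3 2 1 7 6 9 5 4 8 / 8 4 7 1 2 5 9 6 3 / 1 5 8 4 3 2 7 9 6 / 2 6 9 8 5 7 1 3 4 / 4 7 3 9 1 6 8 2 5 / 7 3 2 6 8 1 4 5 9 / 5 1 4 2 9 3 6 8 7 / 9 8 6 5 7 4 3 1 2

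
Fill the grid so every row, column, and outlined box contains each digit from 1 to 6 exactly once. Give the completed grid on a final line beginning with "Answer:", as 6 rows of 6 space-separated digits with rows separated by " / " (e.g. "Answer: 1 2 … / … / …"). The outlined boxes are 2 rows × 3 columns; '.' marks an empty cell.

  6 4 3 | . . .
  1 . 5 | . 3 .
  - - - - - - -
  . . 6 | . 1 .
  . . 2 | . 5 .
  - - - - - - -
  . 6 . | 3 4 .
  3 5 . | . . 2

Step 1. [r1c4∈{1,2,5}] across col 4, 5 lands solely at r1c4 ⇒ r1c4=5.
Step 2. [r6c4∈{1,6}] r6c4 is the only open cell in col 4 admitting 1 ⇒ r6c4=1.
Step 3. [r4c1∈{4}] r4c1's peers cover all but 4, so r4c1=4.
Step 4. [r3c4∈{2,4}] in row 3, 2 fits only at r3c4 ⇒ r3c4=2.
Step 5. [r4c4∈{6}] only 6 remains possible at r4c4, so r4c4=6.
Step 6. [r3c6∈{3,4}] 4 has one home in row 3: r3c6. So r3c6=4.
Step 7. [r4c6∈{3}] r4c6 is down to just 3 ⇒ r4c6=3.
Step 8. [r5c1∈{2}] r5c1's peers cover all but 2. So r5c1=2.
Step 9. [r5c3∈{1}] r5c3's peers cover all but 1. So r5c3=1.
Step 10. [r2c4∈{4}] nothing but 4 survives at r2c4 ⇒ r2c4=4.
Step 11. [r3c2∈{3}] r3c2's peers cover all but 3, so r3c2=3.
Step 12. [r2c2∈{2}] only 2 remains possible at r2c2, so r2c2=2.
Step 13. [r1c5∈{2}] r1c5 is down to just 2 ⇒ r1c5=2.
Step 14. [r6c5∈{6}] r6c5 is down to just 6 ⇒ r6c5=6.
Step 15. [r6c3∈{4}] only 4 remains possible at r6c3, so r6c3=4.
Step 16. [r1c6∈{1}] only 1 remains possible at r1c6, so r1c6=1.
Step 17. [r2c6∈{6}] nothing but 6 survives at r2c6. So r2c6=6.
Step 18. [r4c2∈{1}] only 1 remains possible at r4c2. So r4c2=1.
Step 19. [r3c1∈{5}] r3c1's peers cover all but 5 ⇒ r3c1=5.
Step 20. [r5c6∈{5}] nothing but 5 survives at r5c6. So r5c6=5.

Answer: 6 4 3 5 2 1 / 1 2 5 4 3 6 / 5 3 6 2 1 4 / 4 1 2 6 5 3 / 2 6 1 3 4 5 / 3 5 4 1 6 2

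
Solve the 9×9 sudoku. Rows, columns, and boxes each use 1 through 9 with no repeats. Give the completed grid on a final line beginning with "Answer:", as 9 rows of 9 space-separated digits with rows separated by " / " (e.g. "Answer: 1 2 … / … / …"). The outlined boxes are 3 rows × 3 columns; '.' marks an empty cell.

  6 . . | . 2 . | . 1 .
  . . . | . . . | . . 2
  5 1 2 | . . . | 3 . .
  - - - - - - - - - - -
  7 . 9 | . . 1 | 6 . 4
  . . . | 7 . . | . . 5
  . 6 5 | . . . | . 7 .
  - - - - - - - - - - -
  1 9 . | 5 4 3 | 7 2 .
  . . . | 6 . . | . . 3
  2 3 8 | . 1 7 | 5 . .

Step 1. [r9c4∈{9}] r9c4's peers cover all but 9. So r9c4=9.
Step 2. [r8c5∈{8}] r8c5 is down to just 8, so r8c5=8.
Step 3. [r8c1∈{4}] r8c1's peers cover all but 4, so r8c1=4.
Step 4. [r2c8∈{4,5,6,8,9}] 5 has one home in col 8: r2c8. So r2c8=5.
Step 5. [r2c1∈{3,8,9}] r2c1 is the only open cell in col 1 admitting 9, so r2c1=9.
Step 6. [r6c9∈{1,8,9}] in col 9, 1 fits only at r6c9. So r6c9=1.
Step 7. [r8c8∈{9}] r8c8's peers cover all but 9. So r8c8=9.
Step 8. [r8c3∈{7}] r8c3 has the single candidate 7 ⇒ r8c3=7.
Step 9. [r7c9∈{6,8}] 8 has one home in row 7: r7c9. So r7c9=8.
Step 10. [r1c6∈{4,5,8,9}] 5 has one home in row 1: r1c6 ⇒ r1c6=5.
Step 11. [r2c4∈{1,3,4,8}] row 2 places 1 nowhere but r2c4. So r2c4=1.
Step 12. [r9c8∈{4,6}] 4 has one home in row 9: r9c8 ⇒ r9c8=4.
Step 13. [r3c8∈{6,8}] in col 8, 6 fits only at r3c8 ⇒ r3c8=6.
Step 14. [r5c3∈{1,3,4}] 1 has one home in row 5: r5c3. So r5c3=1.
Step 15. [r5c2∈{2,4,8}] in box 4, 4 fits only at r5c2. So r5c2=4.
Step 16. [r4c2∈{2,8}] 2 has one home in col 2: r4c2, so r4c2=2.
Step 17. [r6c4∈{2,3,4,8}] across col 4, 2 lands solely at r6c4. So r6c4=2.
Step 18. [r6c6∈{4,8,9}] in row 6, 4 fits only at r6c6. So r6c6=4.
Step 19. [r5c7∈{2,8,9}] row 5 places 2 nowhere but r5c7 ⇒ r5c7=2.
Step 20. [r6c7∈{8,9}] 9 has one home in box 6: r6c7, so r6c7=9.
Step 21. [r6c5∈{3}] only 3 remains possible at r6c5, so r6c5=3.
Step 22. [r4c4∈{8}] r4c4's peers cover all but 8 ⇒ r4c4=8.
Step 23. [r1c4∈{3,4}] col 4 places 3 nowhere but r1c4, so r1c4=3.
Step 24. [r5c8∈{3,8}] col 8 places 8 nowhere but r5c8. So r5c8=8.
Step 25. [r3c6∈{8,9}] row 3 places 8 nowhere but r3c6 ⇒ r3c6=8.
Step 26. [r3c5∈{7,9}] box 2 places 9 nowhere but r3c5 ⇒ r3c5=9.
Step 27. [r2c6∈{6}] r2c6 is down to just 6, so r2c6=6.
Step 28. [r1c3∈{4}] r1c3 has the single candidate 4 ⇒ r1c3=4.
Step 29. [r1c7∈{8}] r1c7 has the single candidate 8. So r1c7=8.
Step 30. [r1c2∈{7}] only 7 remains possible at r1c2 ⇒ r1c2=7.
Step 31. [r1c9∈{9}] r1c9 is down to just 9. So r1c9=9.
Step 32. [r4c5∈{5}] r4c5's peers cover all but 5 ⇒ r4c5=5.
Step 33. [r7c3∈{6}] r7c3's peers cover all but 6. So r7c3=6.
Step 34. [r2c3∈{3}] nothing but 3 survives at r2c3, so r2c3=3.
Step 35. [r6c1∈{8}] r6c1 has the single candidate 8. So r6c1=8.
Step 36. [r3c9∈{7}] only 7 remains possible at r3c9. So r3c9=7.
Step 37. [r8c7∈{1}] nothing but 1 survives at r8c7, so r8c7=1.
Step 38. [r5c1∈{3}] only 3 remains possible at r5c1, so r5c1=3.
Step 39. [r2c7∈{4}] r2c7 is down to just 4 ⇒ r2c7=4.
Step 40. [r2c5∈{7}] r2c5 has the single candidate 7, so r2c5=7.
Step 41. [r2c2∈{8}] r2c2 has the single candidate 8. So r2c2=8.
Step 42. [r8c6∈{2}] nothing but 2 survives at r8c6. So r8c6=2.
Step 43. [r5c5∈{6}] only 6 remains possible at r5c5. So r5c5=6.
Step 44. [r5c6∈{9}] r5c6's peers cover all but 9, so r5c6=9.
Step 45. [r8c2∈{5}] nothing but 5 survives at r8c2. So r8c2=5.
Step 46. [r9c9∈{6}] r9c9's peers cover all but 6, so r9c9=6.
Step 47. [r3c4∈{4}] only 4 remains possible at r3c4 ⇒ r3c4=4.
Step 48. [r4c8∈{3}] r4c8's peers cover all but 3. So r4c8=3.

Answer: 6 7 4 3 2 5 8 1 9 / 9 8 3 1 7 6 4 5 2 / 5 1 2 4 9 8 3 6 7 / 7 2 9 8 5 1 6 3 4 / 3 4 1 7 6 9 2 8 5 / 8 6 5 2 3 4 9 7 1 / 1 9 6 5 4 3 7 2 8 / 4 5 7 6 8 2 1 9 3 / 2 3 8 9 1 7 5 4 6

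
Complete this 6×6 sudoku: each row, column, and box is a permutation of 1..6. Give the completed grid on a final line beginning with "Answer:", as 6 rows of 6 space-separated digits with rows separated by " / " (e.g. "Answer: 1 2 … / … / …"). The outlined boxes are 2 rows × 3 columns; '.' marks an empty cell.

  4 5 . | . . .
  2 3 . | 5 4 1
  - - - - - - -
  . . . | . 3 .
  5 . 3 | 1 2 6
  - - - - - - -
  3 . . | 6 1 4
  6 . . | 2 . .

Step 1. [r3c2∈{1,2,4,6}] col 2 places 6 nowhere but r3c2, so r3c2=6.
Step 2. [r3c3∈{1,2,4}] 2 has one home in row 3: r3c3. So r3c3=2.
Step 3. [r6c3∈{1,4,5}] r6c3 is the only open cell in col 3 admitting 4. So r6c3=4.
Step 4. [r6c6∈{3,5}] across row 6, 3 lands solely at r6c6 ⇒ r6c6=3.
Step 5. [r1c5∈{6}] nothing but 6 survives at r1c5 ⇒ r1c5=6.
Step 6. [r1c4∈{3}] r1c4 is down to just 3. So r1c4=3.
Step 7. [r6c5∈{5}] r6c5 is down to just 5. So r6c5=5.
Step 8. [r1c3∈{1}] r1c3 has the single candidate 1. So r1c3=1.
Step 9. [r1c6∈{2}] r1c6 is down to just 2. So r1c6=2.
Step 10. [r4c2∈{4}] r4c2's peers cover all but 4. So r4c2=4.
Step 11. [r6c2∈{1}] r6c2's peers cover all but 1. So r6c2=1.
Step 12. [r2c3∈{6}] r2c3 is down to just 6. So r2c3=6.
Step 13. [r3c4∈{4}] r3c4's peers cover all but 4, so r3c4=4.
Step 14. [r5c2∈{2}] r5c2 is down to just 2 ⇒ r5c2=2.
Step 15. [r3c1∈{1}] r3c1 is down to just 1, so r3c1=1.
Step 16. [r5c3∈{5}] r5c3's peers cover all but 5 ⇒ r5c3=5.
Step 17. [r3c6∈{5}] only 5 remains possible at r3c6 ⇒ r3c6=5.

Answer: 4 5 1 3 6 2 / 2 3 6 5 4 1 / 1 6 2 4 3 5 / 5 4 3 1 2 6 / 3 2 5 6 1 4 / 6 1 4 2 5 3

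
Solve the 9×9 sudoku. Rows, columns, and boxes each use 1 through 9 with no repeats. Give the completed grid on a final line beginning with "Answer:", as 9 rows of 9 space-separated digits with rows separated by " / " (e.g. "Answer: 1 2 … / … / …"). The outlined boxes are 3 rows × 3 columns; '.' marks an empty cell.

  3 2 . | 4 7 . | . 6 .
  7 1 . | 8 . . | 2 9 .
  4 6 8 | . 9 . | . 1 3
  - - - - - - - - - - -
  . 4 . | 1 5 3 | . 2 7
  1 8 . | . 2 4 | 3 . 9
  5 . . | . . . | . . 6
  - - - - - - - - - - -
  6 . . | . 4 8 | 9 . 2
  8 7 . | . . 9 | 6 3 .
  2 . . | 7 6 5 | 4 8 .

Step 1. [r7c3∈{1,3,5}] r7c3 is the only open cell in row 7 admitting 1, so r7c3=1.
Step 2. [r1c3∈{5,9}] in row 1, 9 fits only at r1c3 ⇒ r1c3=9.
Step 3. [r9c3∈{3}] only 3 remains possible at r9c3 ⇒ r9c3=3.
Step 4. [r5c3∈{6,7}] across row 5, 7 lands solely at r5c3, so r5c3=7.
Step 5. [r2c3∈{5}] only 5 remains possible at r2c3 ⇒ r2c3=5.
Step 6. [r8c9∈{1,5}] r8c9 is the only open cell in row 8 admitting 5 ⇒ r8c9=5.
Step 7. [r4c7∈{8}] nothing but 8 survives at r4c7. So r4c7=8.
Step 8. [r3c4∈{2,5}] r3c4 is the only open cell in col 4 admitting 5, so r3c4=5.
Step 9. [r4c1∈{9}] r4c1 is down to just 9. So r4c1=9.
Step 10. [r7c4∈{3}] r7c4 is down to just 3, so r7c4=3.
Step 11. [r1c9∈{8}] r1c9's peers cover all but 8. So r1c9=8.
Step 12. [r1c6∈{1}] r1c6 has the single candidate 1, so r1c6=1.
Step 13. [r6c8∈{4}] nothing but 4 survives at r6c8. So r6c8=4.
Step 14. [r3c7∈{7}] r3c7 is down to just 7, so r3c7=7.
Step 15. [r2c9∈{4}] r2c9 is down to just 4 ⇒ r2c9=4.
Step 16. [r2c6∈{6}] only 6 remains possible at r2c6 ⇒ r2c6=6.
Step 17. [r6c4∈{9}] r6c4 is down to just 9, so r6c4=9.
Step 18. [r5c8∈{5}] only 5 remains possible at r5c8. So r5c8=5.
Step 19. [r7c2∈{5}] r7c2 has the single candidate 5, so r7c2=5.
Step 20. [r7c8∈{7}] nothing but 7 survives at r7c8 ⇒ r7c8=7.
Step 21. [r8c5∈{1}] only 1 remains possible at r8c5, so r8c5=1.
Step 22. [r9c2∈{9}] only 9 remains possible at r9c2. So r9c2=9.
Step 23. [r8c3∈{4}] nothing but 4 survives at r8c3. So r8c3=4.
Step 24. [r5c4∈{6}] only 6 remains possible at r5c4 ⇒ r5c4=6.
Step 25. [r6c5∈{8}] r6c5's peers cover all but 8 ⇒ r6c5=8.
Step 26. [r6c6∈{7}] only 7 remains possible at r6c6, so r6c6=7.
Step 27. [r1c7∈{5}] only 5 remains possible at r1c7. So r1c7=5.
Step 28. [r9c9∈{1}] r9c9 is down to just 1. So r9c9=1.
Step 29. [r4c3∈{6}] only 6 remains possible at r4c3 ⇒ r4c3=6.
Step 30. [r2c5∈{3}] r2c5's peers cover all but 3. So r2c5=3.
Step 31. [r6c3∈{2}] r6c3's peers cover all but 2 ⇒ r6c3=2.
Step 32. [r6c2∈{3}] r6c2 is down to just 3. So r6c2=3.
Step 33. [r8c4∈{2}] only 2 remains possible at r8c4, so r8c4=2.
Step 34. [r3c6∈{2}] nothing but 2 survives at r3c6 ⇒ r3c6=2.
Step 35. [r6c7∈{1}] r6c7 has the single candidate 1, so r6c7=1.

Answer: 3 2 9 4 7 1 5 6 8 / 7 1 5 8 3 6 2 9 4 / 4 6 8 5 9 2 7 1 3 / 9 4 6 1 5 3 8 2 7 / 1 8 7 6 2 4 3 5 9 / 5 3 2 9 8 7 1 4 6 / 6 5 1 3 4 8 9 7 2 / 8 7 4 2 1 9 6 3 5 / 2 9 3 7 6 5 4 8 1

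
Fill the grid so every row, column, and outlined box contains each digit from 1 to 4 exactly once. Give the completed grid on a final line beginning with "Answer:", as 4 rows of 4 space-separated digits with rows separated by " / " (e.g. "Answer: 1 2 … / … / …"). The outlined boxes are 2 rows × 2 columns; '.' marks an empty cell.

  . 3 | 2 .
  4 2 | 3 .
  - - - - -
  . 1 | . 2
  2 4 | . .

Step 1. [r2c4∈{1}] nothing but 1 survives at r2c4 ⇒ r2c4=1.
Step 2. [r4c3∈{1}] r4c3 has the single candidate 1, so r4c3=1.
Step 3. [r1c4∈{4}] r1c4 is down to just 4 ⇒ r1c4=4.
Step 4. [r4c4∈{3}] nothing but 3 survives at r4c4. So r4c4=3.
Step 5. [r1c1∈{1}] only 1 remains possible at r1c1. So r1c1=1.
Step 6. [r3c3∈{4}] r3c3 is down to just 4 ⇒ r3c3=4.
Step 7. [r3c1∈{3}] nothing but 3 survives at r3c1 ⇒ r3c1=3.

Answer: 1 3 2 4 / 4 2 3 1 / 3 1 4 2 / 2 4 1 3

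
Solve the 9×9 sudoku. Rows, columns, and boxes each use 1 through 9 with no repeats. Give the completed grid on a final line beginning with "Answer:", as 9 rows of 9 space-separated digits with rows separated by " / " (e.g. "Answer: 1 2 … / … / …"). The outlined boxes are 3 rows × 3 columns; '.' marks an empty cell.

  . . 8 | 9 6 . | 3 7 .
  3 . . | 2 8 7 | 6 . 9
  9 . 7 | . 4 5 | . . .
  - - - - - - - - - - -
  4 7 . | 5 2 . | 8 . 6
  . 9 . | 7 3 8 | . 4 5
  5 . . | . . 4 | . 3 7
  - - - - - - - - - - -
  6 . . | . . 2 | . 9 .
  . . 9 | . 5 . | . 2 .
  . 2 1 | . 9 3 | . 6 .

Step 1. [r1c6∈{1}] r1c6 is down to just 1. So r1c6=1.
Step 2. [r1c9∈{2,4}] box 3 places 4 nowhere but r1c9. So r1c9=4.
Step 3. [r9c9∈{8}] r9c9 has the single candidate 8 ⇒ r9c9=8.
Step 4. [r6c2∈{1,6,8}] r6c2 is the only open cell in row 6 admitting 8 ⇒ r6c2=8.
Step 5. [r4c8∈{1}] nothing but 1 survives at r4c8. So r4c8=1.
Step 6. [r5c7∈{2}] r5c7 is down to just 2, so r5c7=2.
Step 7. [r3c7∈{1}] r3c7 has the single candidate 1. So r3c7=1.
Step 8. [r1c2∈{5}] only 5 remains possible at r1c2. So r1c2=5.
Step 9. [r7c4∈{1,4,8}] r7c4 is the only open cell in row 7 admitting 8 ⇒ r7c4=8.
Step 10. [r6c4∈{1,6}] in box 5, 6 fits only at r6c4 ⇒ r6c4=6.
Step 11. [r7c3∈{3,4,5}] in col 3, 5 fits only at r7c3, so r7c3=5.
Step 12. [r8c4∈{1,4}] across col 4, 1 lands solely at r8c4, so r8c4=1.
Step 13. [r9c7∈{4,5,7}] 5 has one home in row 9: r9c7 ⇒ r9c7=5.
Step 14. [r8c9∈{3}] only 3 remains possible at r8c9, so r8c9=3.
Step 15. [r8c2∈{4}] only 4 remains possible at r8c2. So r8c2=4.
Step 16. [r8c7∈{7}] r8c7's peers cover all but 7. So r8c7=7.
Step 17. [r2c8∈{5}] r2c8's peers cover all but 5, so r2c8=5.
Step 18. [r5c1∈{1}] r5c1's peers cover all but 1, so r5c1=1.
Step 19. [r5c3∈{6}] r5c3 is down to just 6, so r5c3=6.
Step 20. [r6c3∈{2}] r6c3 has the single candidate 2, so r6c3=2.
Step 21. [r6c5∈{1}] only 1 remains possible at r6c5 ⇒ r6c5=1.
Step 22. [r9c4∈{4}] r9c4 is down to just 4 ⇒ r9c4=4.
Step 23. [r1c1∈{2}] r1c1 has the single candidate 2, so r1c1=2.
Step 24. [r8c1∈{8}] r8c1 is down to just 8. So r8c1=8.
Step 25. [r6c7∈{9}] r6c7 has the single candidate 9. So r6c7=9.
Step 26. [r4c6∈{9}] only 9 remains possible at r4c6. So r4c6=9.
Step 27. [r7c9∈{1}] r7c9's peers cover all but 1, so r7c9=1.
Step 28. [r3c9∈{2}] r3c9's peers cover all but 2, so r3c9=2.
Step 29. [r2c2∈{1}] r2c2 has the single candidate 1 ⇒ r2c2=1.
Step 30. [r7c5∈{7}] r7c5's peers cover all but 7, so r7c5=7.
Step 31. [r3c8∈{8}] nothing but 8 survives at r3c8 ⇒ r3c8=8.
Step 32. [r7c7∈{4}] only 4 remains possible at r7c7. So r7c7=4.
Step 33. [r2c3∈{4}] nothing but 4 survives at r2c3. So r2c3=4.
Step 34. [r4c3∈{3}] r4c3 has the single candidate 3. So r4c3=3.
Step 35. [r3c4∈{3}] nothing but 3 survives at r3c4 ⇒ r3c4=3.
Step 36. [r8c6∈{6}] nothing but 6 survives at r8c6. So r8c6=6.
Step 37. [r9c1∈{7}] r9c1 is down to just 7 ⇒ r9c1=7.
Step 38. [r7c2∈{3}] r7c2's peers cover all but 3, so r7c2=3.
Step 39. [r3c2∈{6}] r3c2's peers cover all but 6, so r3c2=6.

Answer: 2 5 8 9 6 1 3 7 4 / 3 1 4 2 8 7 6 5 9 / 9 6 7 3 4 5 1 8 2 / 4 7 3 5 2 9 8 1 6 / 1 9 6 7 3 8 2 4 5 / 5 8 2 6 1 4 9 3 7 / 6 3 5 8 7 2 4 9 1 / 8 4 9 1 5 6 7 2 3 / 7 2 1 4 9 3 5 6 8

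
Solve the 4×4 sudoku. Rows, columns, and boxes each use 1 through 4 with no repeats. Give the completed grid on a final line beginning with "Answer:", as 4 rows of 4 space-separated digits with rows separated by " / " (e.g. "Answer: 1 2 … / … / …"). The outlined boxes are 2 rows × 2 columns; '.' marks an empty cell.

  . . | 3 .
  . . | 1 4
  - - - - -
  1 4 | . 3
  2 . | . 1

Step 1. [r2c2∈{2,3}] across row 2, 2 lands solely at r2c2 ⇒ r2c2=2.
Step 2. [r2c1∈{3}] r2c1's peers cover all but 3. So r2c1=3.
Step 3. [r1c4∈{2}] r1c4 is down to just 2. So r1c4=2.
Step 4. [r1c1∈{4}] r1c1 has the single candidate 4, so r1c1=4.
Step 5. [r4c2∈{3}] nothing but 3 survives at r4c2. So r4c2=3.
Step 6. [r3c3∈{2}] nothing but 2 survives at r3c3 ⇒ r3c3=2.
Step 7. [r1c2∈{1}] only 1 remains possible at r1c2, so r1c2=1.
Step 8. [r4c3∈{4}] r4c3's peers cover all but 4. So r4c3=4.

Answer: 4 1 3 2 / 3 2 1 4 / 1 4 2 3 / 2 3 4 1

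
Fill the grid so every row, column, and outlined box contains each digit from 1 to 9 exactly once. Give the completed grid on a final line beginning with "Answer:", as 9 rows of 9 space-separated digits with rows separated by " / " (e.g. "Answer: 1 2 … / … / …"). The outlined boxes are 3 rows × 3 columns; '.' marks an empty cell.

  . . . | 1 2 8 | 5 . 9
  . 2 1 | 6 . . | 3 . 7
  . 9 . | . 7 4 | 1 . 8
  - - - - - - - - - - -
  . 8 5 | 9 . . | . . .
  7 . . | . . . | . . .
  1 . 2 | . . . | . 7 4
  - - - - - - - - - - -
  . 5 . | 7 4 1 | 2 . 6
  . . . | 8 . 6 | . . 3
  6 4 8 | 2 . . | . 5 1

Step 1. [r5c3∈{3,4,6,9}] r5c3 is the only open cell in box 4 admitting 9, so r5c3=9.
Step 2. [r1c3∈{3,4,6,7}] in col 3, 4 fits only at r1c3, so r1c3=4.
Step 3. [r4c7∈{6}] r4c7's peers cover all but 6 ⇒ r4c7=6.
Step 4. [r1c1∈{3}] only 3 remains possible at r1c1. So r1c1=3.
Step 5. [r5c9∈{2,5}] r5c9 is the only open cell in col 9 admitting 5, so r5c9=5.
Step 6. [r4c9∈{2}] only 2 remains possible at r4c9 ⇒ r4c9=2.
Step 7. [r8c5∈{5,9}] 5 has one home in row 8: r8c5 ⇒ r8c5=5.
Step 8. [r5c7∈{8}] r5c7's peers cover all but 8. So r5c7=8.
Step 9. [r8c7∈{4,7,9}] 4 has one home in col 7: r8c7, so r8c7=4.
Step 10. [r8c8∈{9}] r8c8 has the single candidate 9 ⇒ r8c8=9.
Step 11. [r3c4∈{3,5}] row 3 places 3 nowhere but r3c4 ⇒ r3c4=3.
Step 12. [r2c6∈{5,9}] across box 2, 5 lands solely at r2c6 ⇒ r2c6=5.
Step 13. [r6c6∈{3}] nothing but 3 survives at r6c6 ⇒ r6c6=3.
Step 14. [r6c2∈{6}] only 6 remains possible at r6c2, so r6c2=6.
Step 15. [r4c5∈{1}] r4c5 is down to just 1. So r4c5=1.
Step 16. [r4c8∈{3}] r4c8 is down to just 3, so r4c8=3.
Step 17. [r2c5∈{9}] r2c5 has the single candidate 9 ⇒ r2c5=9.
Step 18. [r8c3∈{7}] nothing but 7 survives at r8c3. So r8c3=7.
Step 19. [r3c8∈{2,6}] r3c8 is the only open cell in row 3 admitting 2, so r3c8=2.
Step 20. [r6c7∈{9}] nothing but 9 survives at r6c7, so r6c7=9.
Step 21. [r3c1∈{5}] only 5 remains possible at r3c1. So r3c1=5.
Step 22. [r6c4∈{5}] only 5 remains possible at r6c4 ⇒ r6c4=5.
Step 23. [r2c1∈{8}] r2c1 is down to just 8, so r2c1=8.
Step 24. [r4c6∈{7}] r4c6's peers cover all but 7 ⇒ r4c6=7.
Step 25. [r1c8∈{6}] r1c8's peers cover all but 6. So r1c8=6.
Step 26. [r9c7∈{7}] r9c7's peers cover all but 7 ⇒ r9c7=7.
Step 27. [r1c2∈{7}] only 7 remains possible at r1c2. So r1c2=7.
Step 28. [r7c8∈{8}] r7c8's peers cover all but 8, so r7c8=8.
Step 29. [r4c1∈{4}] r4c1's peers cover all but 4 ⇒ r4c1=4.
Step 30. [r3c3∈{6}] only 6 remains possible at r3c3 ⇒ r3c3=6.
Step 31. [r5c2∈{3}] r5c2 is down to just 3, so r5c2=3.
Step 32. [r5c8∈{1}] r5c8 is down to just 1 ⇒ r5c8=1.
Step 33. [r2c8∈{4}] nothing but 4 survives at r2c8, so r2c8=4.
Step 34. [r9c5∈{3}] only 3 remains possible at r9c5, so r9c5=3.
Step 35. [r7c1∈{9}] nothing but 9 survives at r7c1, so r7c1=9.
Step 36. [r9c6∈{9}] r9c6's peers cover all but 9. So r9c6=9.
Step 37. [r5c6∈{2}] r5c6 has the single candidate 2, so r5c6=2.
Step 38. [r8c2∈{1}] nothing but 1 survives at r8c2 ⇒ r8c2=1.
Step 39. [r5c5∈{6}] r5c5 is down to just 6. So r5c5=6.
Step 40. [r5c4∈{4}] r5c4 is down to just 4. So r5c4=4.
Step 41. [r8c1∈{2}] r8c1 is down to just 2, so r8c1=2.
Step 42. [r6c5∈{8}] r6c5's peers cover all but 8, so r6c5=8.
Step 43. [r7c3∈{3}] r7c3 has the single candidate 3. So r7c3=3.

Answer: 3 7 4 1 2 8 5 6 9 / 8 2 1 6 9 5 3 4 7 / 5 9 6 3 7 4 1 2 8 / 4 8 5 9 1 7 6 3 2 / 7 3 9 4 6 2 8 1 5 / 1 6 2 5 8 3 9 7 4 / 9 5 3 7 4 1 2 8 6 / 2 1 7 8 5 6 4 9 3 / 6 4 8 2 3 9 7 5 1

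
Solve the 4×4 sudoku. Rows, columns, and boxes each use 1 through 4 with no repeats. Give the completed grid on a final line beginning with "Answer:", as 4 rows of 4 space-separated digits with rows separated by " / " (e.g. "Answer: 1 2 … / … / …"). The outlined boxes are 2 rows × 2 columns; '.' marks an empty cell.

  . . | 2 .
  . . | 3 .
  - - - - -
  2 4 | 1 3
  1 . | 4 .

Step 1. [r2c1∈{4}] nothing but 4 survives at r2c1 ⇒ r2c1=4.
Step 2. [r2c4∈{1}] r2c4 is down to just 1, so r2c4=1.
Step 3. [r1c2∈{1,3}] in row 1, 1 fits only at r1c2, so r1c2=1.
Step 4. [r1c4∈{4}] r1c4 has the single candidate 4 ⇒ r1c4=4.
Step 5. [r4c4∈{2}] only 2 remains possible at r4c4 ⇒ r4c4=2.
Step 6. [r2c2∈{2}] r2c2's peers cover all but 2. So r2c2=2.
Step 7. [r4c2∈{3}] r4c2 is down to just 3, so r4c2=3.
Step 8. [r1c1∈{3}] r1c1 has the single candidate 3. So r1c1=3.

Answer: 3 1 2 4 / 4 2 3 1 / 2 4 1 3 / 1 3 4 2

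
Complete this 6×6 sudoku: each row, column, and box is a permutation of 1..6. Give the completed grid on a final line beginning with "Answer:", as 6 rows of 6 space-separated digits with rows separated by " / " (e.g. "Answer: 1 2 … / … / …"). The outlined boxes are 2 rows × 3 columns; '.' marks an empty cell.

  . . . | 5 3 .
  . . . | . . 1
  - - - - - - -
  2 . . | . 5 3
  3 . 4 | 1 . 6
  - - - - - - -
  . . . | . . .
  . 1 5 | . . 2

Step 1. [r2c4∈{2,4,6}] 2 has one home in col 4: r2c4 ⇒ r2c4=2.
Step 2. [r2c5∈{4,6}] across box 2, 6 lands solely at r2c5 ⇒ r2c5=6.
Step 3. [r6c5∈{4}] r6c5 is down to just 4. So r6c5=4.
Step 4. [r6c1∈{6}] r6c1 is down to just 6. So r6c1=6.
Step 5. [r5c1∈{4}] r5c1's peers cover all but 4. So r5c1=4.
Step 6. [r2c2∈{3,4,5}] row 2 places 4 nowhere but r2c2. So r2c2=4.
Step 7. [r5c2∈{2,3}] 3 has one home in col 2: r5c2 ⇒ r5c2=3.
Step 8. [r3c2∈{6}] nothing but 6 survives at r3c2, so r3c2=6.
Step 9. [r1c3∈{1,2,6}] 6 has one home in row 1: r1c3. So r1c3=6.
Step 10. [r5c3∈{2}] only 2 remains possible at r5c3, so r5c3=2.
Step 11. [r1c6∈{4}] r1c6's peers cover all but 4, so r1c6=4.
Step 12. [r5c5∈{1}] nothing but 1 survives at r5c5, so r5c5=1.
Step 13. [r2c1∈{5}] nothing but 5 survives at r2c1. So r2c1=5.
Step 14. [r2c3∈{3}] r2c3's peers cover all but 3 ⇒ r2c3=3.
Step 15. [r6c4∈{3}] r6c4 is down to just 3 ⇒ r6c4=3.
Step 16. [r3c3∈{1}] only 1 remains possible at r3c3 ⇒ r3c3=1.
Step 17. [r1c1∈{1}] r1c1's peers cover all but 1 ⇒ r1c1=1.
Step 18. [r5c4∈{6}] r5c4 is down to just 6. So r5c4=6.
Step 19. [r4c5∈{2}] r4c5's peers cover all but 2 ⇒ r4c5=2.
Step 20. [r5c6∈{5}] r5c6 is down to just 5. So r5c6=5.
Step 21. [r1c2∈{2}] nothing but 2 survives at r1c2 ⇒ r1c2=2.
Step 22. [r3c4∈{4}] nothing but 4 survives at r3c4, so r3c4=4.
Step 23. [r4c2∈{5}] nothing but 5 survives at r4c2. So r4c2=5.

Answer: 1 2 6 5 3 4 / 5 4 3 2 6 1 / 2 6 1 4 5 3 / 3 5 4 1 2 6 / 4 3 2 6 1 5 / 6 1 5 3 4 2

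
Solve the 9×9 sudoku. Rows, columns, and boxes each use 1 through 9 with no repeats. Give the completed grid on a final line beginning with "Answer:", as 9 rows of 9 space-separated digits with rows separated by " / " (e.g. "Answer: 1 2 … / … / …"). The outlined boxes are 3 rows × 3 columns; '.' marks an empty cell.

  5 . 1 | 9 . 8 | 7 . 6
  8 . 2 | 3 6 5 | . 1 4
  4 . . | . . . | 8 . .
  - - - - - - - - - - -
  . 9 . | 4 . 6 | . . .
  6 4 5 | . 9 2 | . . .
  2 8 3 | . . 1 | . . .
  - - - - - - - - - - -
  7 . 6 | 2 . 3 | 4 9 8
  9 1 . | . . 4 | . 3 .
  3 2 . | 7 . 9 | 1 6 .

Step 1. [r9c9∈{5}] r9c9 is down to just 5, so r9c9=5.
Step 2. [r6c4∈{5}] r6c4 has the single candidate 5, so r6c4=5.
Step 3. [r3c9∈{2,3,9}] 3 has one home in box 3: r3c9 ⇒ r3c9=3.
Step 4. [r6c5∈{7}] r6c5 is down to just 7, so r6c5=7.
Step 5. [r9c5∈{8}] only 8 remains possible at r9c5, so r9c5=8.
Step 6. [r4c8∈{2,5,7,8}] 8 has one home in row 4: r4c8 ⇒ r4c8=8.
Step 7. [r8c9∈{2,7}] in row 8, 7 fits only at r8c9 ⇒ r8c9=7.
Step 8. [r7c5∈{1,5}] row 7 places 1 nowhere but r7c5 ⇒ r7c5=1.
Step 9. [r4c9∈{1,2}] col 9 places 2 nowhere but r4c9 ⇒ r4c9=2.
Step 10. [r2c2∈{7}] nothing but 7 survives at r2c2. So r2c2=7.
Step 11. [r3c5∈{2}] r3c5 has the single candidate 2 ⇒ r3c5=2.
Step 12. [r2c7∈{9}] nothing but 9 survives at r2c7, so r2c7=9.
Step 13. [r5c7∈{3}] nothing but 3 survives at r5c7, so r5c7=3.
Step 14. [r4c1∈{1}] only 1 remains possible at r4c1, so r4c1=1.
Step 15. [r8c5∈{5}] only 5 remains possible at r8c5 ⇒ r8c5=5.
Step 16. [r5c8∈{7}] r5c8's peers cover all but 7. So r5c8=7.
Step 17. [r4c7∈{5}] only 5 remains possible at r4c7. So r4c7=5.
Step 18. [r3c4∈{1}] r3c4 is down to just 1 ⇒ r3c4=1.
Step 19. [r1c5∈{4}] nothing but 4 survives at r1c5. So r1c5=4.
Step 20. [r3c8∈{5}] r3c8 is down to just 5. So r3c8=5.
Step 21. [r5c4∈{8}] nothing but 8 survives at r5c4 ⇒ r5c4=8.
Step 22. [r8c4∈{6}] r8c4's peers cover all but 6, so r8c4=6.
Step 23. [r7c2∈{5}] only 5 remains possible at r7c2. So r7c2=5.
Step 24. [r3c6∈{7}] only 7 remains possible at r3c6, so r3c6=7.
Step 25. [r6c8∈{4}] r6c8's peers cover all but 4. So r6c8=4.
Step 26. [r4c5∈{3}] r4c5 has the single candidate 3. So r4c5=3.
Step 27. [r8c3∈{8}] r8c3 is down to just 8 ⇒ r8c3=8.
Step 28. [r6c7∈{6}] r6c7's peers cover all but 6 ⇒ r6c7=6.
Step 29. [r3c2∈{6}] only 6 remains possible at r3c2 ⇒ r3c2=6.
Step 30. [r4c3∈{7}] r4c3 has the single candidate 7. So r4c3=7.
Step 31. [r9c3∈{4}] r9c3's peers cover all but 4. So r9c3=4.
Step 32. [r1c2∈{3}] r1c2 has the single candidate 3, so r1c2=3.
Step 33. [r8c7∈{2}] r8c7 is down to just 2, so r8c7=2.
Step 34. [r5c9∈{1}] nothing but 1 survives at r5c9, so r5c9=1.
Step 35. [r6c9∈{9}] r6c9's peers cover all but 9 ⇒ r6c9=9.
Step 36. [r1c8∈{2}] r1c8 is down to just 2, so r1c8=2.
Step 37. [r3c3∈{9}] r3c3 is down to just 9, so r3c3=9.

Answer: 5 3 1 9 4 8 7 2 6 / 8 7 2 3 6 5 9 1 4 / 4 6 9 1 2 7 8 5 3 / 1 9 7 4 3 6 5 8 2 / 6 4 5 8 9 2 3 7 1 / 2 8 3 5 7 1 6 4 9 / 7 5 6 2 1 3 4 9 8 / 9 1 8 6 5 4 2 3 7 / 3 2 4 7 8 9 1 6 5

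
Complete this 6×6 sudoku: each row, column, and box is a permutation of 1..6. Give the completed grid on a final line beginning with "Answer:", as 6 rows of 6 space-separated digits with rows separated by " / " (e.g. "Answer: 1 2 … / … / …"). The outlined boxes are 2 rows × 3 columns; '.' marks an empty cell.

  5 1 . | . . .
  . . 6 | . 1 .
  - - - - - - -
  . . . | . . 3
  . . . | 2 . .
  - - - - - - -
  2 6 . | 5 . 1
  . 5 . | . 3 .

Step 1. [r5c5∈{4}] r5c5 has the single candidate 4. So r5c5=4.
Step 2. [r3c4∈{1,4,6}] r3c4 is the only open cell in col 4 admitting 1, so r3c4=1.
Step 3. [r4c6∈{4,5,6}] 4 has one home in box 4: r4c6 ⇒ r4c6=4.
Step 4. [r1c5∈{2,6}] in col 5, 2 fits only at r1c5, so r1c5=2.
Step 5. [r4c2∈{3}] r4c2's peers cover all but 3. So r4c2=3.
Step 6. [r2c1∈{3,4}] 3 has one home in col 1: r2c1 ⇒ r2c1=3.
Step 7. [r1c3∈{4}] only 4 remains possible at r1c3, so r1c3=4.
Step 8. [r6c4∈{6}] r6c4 has the single candidate 6. So r6c4=6.
Step 9. [r3c3∈{2,5}] col 3 places 2 nowhere but r3c3. So r3c3=2.
Step 10. [r6c1∈{1,4}] row 6 places 4 nowhere but r6c1. So r6c1=4.
Step 11. [r3c1∈{6}] r3c1 has the single candidate 6. So r3c1=6.
Step 12. [r4c3∈{1,5}] 5 has one home in col 3: r4c3, so r4c3=5.
Step 13. [r3c5∈{5}] nothing but 5 survives at r3c5, so r3c5=5.
Step 14. [r4c1∈{1}] r4c1 is down to just 1. So r4c1=1.
Step 15. [r3c2∈{4}] nothing but 4 survives at r3c2 ⇒ r3c2=4.
Step 16. [r1c4∈{3}] r1c4 has the single candidate 3, so r1c4=3.
Step 17. [r2c2∈{2}] nothing but 2 survives at r2c2 ⇒ r2c2=2.
Step 18. [r2c4∈{4}] only 4 remains possible at r2c4 ⇒ r2c4=4.
Step 19. [r2c6∈{5}] r2c6 has the single candidate 5. So r2c6=5.
Step 20. [r1c6∈{6}] r1c6 has the single candidate 6, so r1c6=6.
Step 21. [r6c6∈{2}] r6c6 has the single candidate 2. So r6c6=2.
Step 22. [r5c3∈{3}] only 3 remains possible at r5c3, so r5c3=3.
Step 23. [r6c3∈{1}] r6c3's peers cover all but 1, so r6c3=1.
Step 24. [r4c5∈{6}] r4c5 has the single candidate 6. So r4c5=6.

Answer: 5 1 4 3 2 6 / 3 2 6 4 1 5 / 6 4 2 1 5 3 / 1 3 5 2 6 4 / 2 6 3 5 4 1 / 4 5 1 6 3 2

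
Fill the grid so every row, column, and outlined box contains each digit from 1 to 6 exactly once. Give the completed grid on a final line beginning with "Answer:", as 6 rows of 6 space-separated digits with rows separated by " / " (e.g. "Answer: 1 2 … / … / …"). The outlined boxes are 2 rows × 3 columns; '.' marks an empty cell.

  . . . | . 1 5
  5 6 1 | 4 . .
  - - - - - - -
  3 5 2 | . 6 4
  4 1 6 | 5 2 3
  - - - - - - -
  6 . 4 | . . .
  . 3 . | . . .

Step 1. [r5c2∈{2}] r5c2's peers cover all but 2, so r5c2=2.
Step 2. [r5c6∈{1}] nothing but 1 survives at r5c6 ⇒ r5c6=1.
Step 3. [r1c4∈{2,3,6}] across row 1, 6 lands solely at r1c4 ⇒ r1c4=6.
Step 4. [r5c5∈{3,5}] r5c5 is the only open cell in row 5 admitting 5 ⇒ r5c5=5.
Step 5. [r6c6∈{2,6}] 6 has one home in row 6: r6c6. So r6c6=6.
Step 6. [r5c4∈{3}] r5c4's peers cover all but 3. So r5c4=3.
Step 7. [r2c6∈{2}] nothing but 2 survives at r2c6, so r2c6=2.
Step 8. [r6c5∈{4}] r6c5 has the single candidate 4 ⇒ r6c5=4.
Step 9. [r1c2∈{4}] r1c2's peers cover all but 4, so r1c2=4.
Step 10. [r6c1∈{1}] only 1 remains possible at r6c1. So r6c1=1.
Step 11. [r1c1∈{2}] nothing but 2 survives at r1c1 ⇒ r1c1=2.
Step 12. [r6c3∈{5}] only 5 remains possible at r6c3. So r6c3=5.
Step 13. [r6c4∈{2}] r6c4 is down to just 2. So r6c4=2.
Step 14. [r3c4∈{1}] r3c4 has the single candidate 1, so r3c4=1.
Step 15. [r2c5∈{3}] only 3 remains possible at r2c5, so r2c5=3.
Step 16. [r1c3∈{3}] only 3 remains possible at r1c3, so r1c3=3.

Answer: 2 4 3 6 1 5 / 5 6 1 4 3 2 / 3 5 2 1 6 4 / 4 1 6 5 2 3 / 6 2 4 3 5 1 / 1 3 5 2 4 6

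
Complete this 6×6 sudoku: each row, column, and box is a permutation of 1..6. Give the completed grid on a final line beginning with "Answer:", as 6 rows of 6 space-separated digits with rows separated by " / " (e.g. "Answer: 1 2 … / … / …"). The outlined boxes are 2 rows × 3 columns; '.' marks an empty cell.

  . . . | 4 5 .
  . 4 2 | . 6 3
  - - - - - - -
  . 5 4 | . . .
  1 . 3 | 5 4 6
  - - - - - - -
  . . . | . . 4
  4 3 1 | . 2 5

Step 1. [r3c4∈{1,2,3}] in col 4, 2 fits only at r3c4. So r3c4=2.
Step 2. [r1c3∈{6}] only 6 remains possible at r1c3, so r1c3=6.
Step 3. [r5c2∈{2,6}] r5c2 is the only open cell in col 2 admitting 6. So r5c2=6.
Step 4. [r3c5∈{1,3}] r3c5 is the only open cell in row 3 admitting 3 ⇒ r3c5=3.
Step 5. [r2c4∈{1}] r2c4 is down to just 1 ⇒ r2c4=1.
Step 6. [r2c1∈{5}] r2c1 is down to just 5 ⇒ r2c1=5.
Step 7. [r3c6∈{1}] only 1 remains possible at r3c6, so r3c6=1.
Step 8. [r1c1∈{3}] only 3 remains possible at r1c1. So r1c1=3.
Step 9. [r1c2∈{1}] r1c2's peers cover all but 1. So r1c2=1.
Step 10. [r5c5∈{1}] only 1 remains possible at r5c5, so r5c5=1.
Step 11. [r6c4∈{6}] r6c4's peers cover all but 6. So r6c4=6.
Step 12. [r1c6∈{2}] nothing but 2 survives at r1c6 ⇒ r1c6=2.
Step 13. [r3c1∈{6}] r3c1 is down to just 6 ⇒ r3c1=6.
Step 14. [r5c1∈{2}] nothing but 2 survives at r5c1 ⇒ r5c1=2.
Step 15. [r5c4∈{3}] nothing but 3 survives at r5c4 ⇒ r5c4=3.
Step 16. [r4c2∈{2}] r4c2 has the single candidate 2 ⇒ r4c2=2.
Step 17. [r5c3∈{5}] r5c3's peers cover all but 5, so r5c3=5.

Answer: 3 1 6 4 5 2 / 5 4 2 1 6 3 / 6 5 4 2 3 1 / 1 2 3 5 4 6 / 2 6 5 3 1 4 / 4 3 1 6 2 5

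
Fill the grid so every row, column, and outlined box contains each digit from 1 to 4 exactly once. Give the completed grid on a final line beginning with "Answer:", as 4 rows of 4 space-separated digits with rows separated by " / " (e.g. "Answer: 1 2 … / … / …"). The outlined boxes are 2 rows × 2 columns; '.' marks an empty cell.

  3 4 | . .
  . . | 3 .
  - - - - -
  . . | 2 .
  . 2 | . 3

Step 1. [r2c4∈{1,2,4}] r2c4 is the only open cell in row 2 admitting 4, so r2c4=4.
Step 2. [r3c4∈{1}] r3c4 has the single candidate 1 ⇒ r3c4=1.
Step 3. [r4c1∈{1,4}] 1 has one home in row 4: r4c1, so r4c1=1.
Step 4. [r2c2∈{1}] only 1 remains possible at r2c2 ⇒ r2c2=1.
Step 5. [r2c1∈{2}] r2c1 is down to just 2. So r2c1=2.
Step 6. [r3c1∈{4}] r3c1 has the single candidate 4 ⇒ r3c1=4.
Step 7. [r3c2∈{3}] nothing but 3 survives at r3c2. So r3c2=3.
Step 8. [r1c3∈{1}] only 1 remains possible at r1c3, so r1c3=1.
Step 9. [r1c4∈{2}] nothing but 2 survives at r1c4 ⇒ r1c4=2.
Step 10. [r4c3∈{4}] only 4 remains possible at r4c3. So r4c3=4.

Answer: 3 4 1 2 / 2 1 3 4 / 4 3 2 1 / 1 2 4 3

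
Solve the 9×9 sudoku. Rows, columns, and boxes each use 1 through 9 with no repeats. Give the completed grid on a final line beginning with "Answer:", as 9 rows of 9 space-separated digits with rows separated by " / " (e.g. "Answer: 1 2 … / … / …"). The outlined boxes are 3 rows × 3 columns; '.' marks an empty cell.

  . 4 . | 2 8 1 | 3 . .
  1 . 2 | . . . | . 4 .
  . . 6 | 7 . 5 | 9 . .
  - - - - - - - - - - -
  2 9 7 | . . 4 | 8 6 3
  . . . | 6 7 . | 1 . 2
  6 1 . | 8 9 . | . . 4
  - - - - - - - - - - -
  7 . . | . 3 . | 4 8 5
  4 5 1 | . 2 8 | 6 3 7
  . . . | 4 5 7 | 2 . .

Step 1. [r7c3∈{9}] only 9 remains possible at r7c3 ⇒ r7c3=9.
Step 2. [r5c6∈{3}] r5c6 has the single candidate 3 ⇒ r5c6=3.
Step 3. [r5c2∈{8}] r5c2 is down to just 8 ⇒ r5c2=8.
Step 4. [r1c3∈{5}] r1c3's peers cover all but 5 ⇒ r1c3=5.
Step 5. [r3c1∈{3,8}] 8 has one home in box 1: r3c1, so r3c1=8.
Step 6. [r9c2∈{3,6}] r9c2 is the only open cell in row 9 admitting 6. So r9c2=6.
Step 7. [r1c8∈{7}] nothing but 7 survives at r1c8 ⇒ r1c8=7.
Step 8. [r2c5∈{6}] r2c5 is down to just 6, so r2c5=6.
Step 9. [r5c8∈{5,9}] across row 5, 9 lands solely at r5c8. So r5c8=9.
Step 10. [r3c9∈{1}] r3c9 is down to just 1 ⇒ r3c9=1.
Step 11. [r2c4∈{3,9}] across col 4, 3 lands solely at r2c4, so r2c4=3.
Step 12. [r7c4∈{1}] r7c4 has the single candidate 1, so r7c4=1.
Step 13. [r9c1∈{3}] r9c1 has the single candidate 3, so r9c1=3.
Step 14. [r6c7∈{5,7}] r6c7 is the only open cell in row 6 admitting 7, so r6c7=7.
Step 15. [r7c2∈{2}] only 2 remains possible at r7c2. So r7c2=2.
Step 16. [r6c6∈{2}] r6c6 has the single candidate 2 ⇒ r6c6=2.
Step 17. [r3c8∈{2}] r3c8's peers cover all but 2 ⇒ r3c8=2.
Step 18. [r3c2∈{3}] only 3 remains possible at r3c2, so r3c2=3.
Step 19. [r3c5∈{4}] r3c5 has the single candidate 4. So r3c5=4.
Step 20. [r2c9∈{8}] only 8 remains possible at r2c9, so r2c9=8.
Step 21. [r8c4∈{9}] r8c4 has the single candidate 9, so r8c4=9.
Step 22. [r9c3∈{8}] nothing but 8 survives at r9c3 ⇒ r9c3=8.
Step 23. [r6c3∈{3}] r6c3's peers cover all but 3 ⇒ r6c3=3.
Step 24. [r6c8∈{5}] nothing but 5 survives at r6c8 ⇒ r6c8=5.
Step 25. [r4c4∈{5}] r4c4 has the single candidate 5, so r4c4=5.
Step 26. [r2c6∈{9}] r2c6 is down to just 9. So r2c6=9.
Step 27. [r7c6∈{6}] r7c6 is down to just 6. So r7c6=6.
Step 28. [r5c3∈{4}] r5c3 is down to just 4. So r5c3=4.
Step 29. [r1c9∈{6}] nothing but 6 survives at r1c9 ⇒ r1c9=6.
Step 30. [r2c7∈{5}] nothing but 5 survives at r2c7 ⇒ r2c7=5.
Step 31. [r9c8∈{1}] r9c8 is down to just 1. So r9c8=1.
Step 32. [r9c9∈{9}] nothing but 9 survives at r9c9, so r9c9=9.
Step 33. [r1c1∈{9}] only 9 remains possible at r1c1 ⇒ r1c1=9.
Step 34. [r5c1∈{5}] r5c1 is down to just 5. So r5c1=5.
Step 35. [r4c5∈{1}] r4c5 has the single candidate 1. So r4c5=1.
Step 36. [r2c2∈{7}] r2c2's peers cover all but 7 ⇒ r2c2=7.

Answer: 9 4 5 2 8 1 3 7 6 / 1 7 2 3 6 9 5 4 8 / 8 3 6 7 4 5 9 2 1 / 2 9 7 5 1 4 8 6 3 / 5 8 4 6 7 3 1 9 2 / 6 1 3 8 9 2 7 5 4 / 7 2 9 1 3 6 4 8 5 / 4 5 1 9 2 8 6 3 7 / 3 6 8 4 5 7 2 1 9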